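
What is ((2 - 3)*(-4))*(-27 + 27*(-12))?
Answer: -1404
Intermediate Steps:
((2 - 3)*(-4))*(-27 + 27*(-12)) = (-1*(-4))*(-27 - 324) = 4*(-351) = -1404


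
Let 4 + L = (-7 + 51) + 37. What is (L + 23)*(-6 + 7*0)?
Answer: -600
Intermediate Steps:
L = 77 (L = -4 + ((-7 + 51) + 37) = -4 + (44 + 37) = -4 + 81 = 77)
(L + 23)*(-6 + 7*0) = (77 + 23)*(-6 + 7*0) = 100*(-6 + 0) = 100*(-6) = -600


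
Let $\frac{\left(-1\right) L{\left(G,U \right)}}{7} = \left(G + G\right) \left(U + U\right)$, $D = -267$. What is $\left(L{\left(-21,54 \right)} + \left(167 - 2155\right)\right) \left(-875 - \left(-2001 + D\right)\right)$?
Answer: $41461252$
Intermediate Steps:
$L{\left(G,U \right)} = - 28 G U$ ($L{\left(G,U \right)} = - 7 \left(G + G\right) \left(U + U\right) = - 7 \cdot 2 G 2 U = - 7 \cdot 4 G U = - 28 G U$)
$\left(L{\left(-21,54 \right)} + \left(167 - 2155\right)\right) \left(-875 - \left(-2001 + D\right)\right) = \left(\left(-28\right) \left(-21\right) 54 + \left(167 - 2155\right)\right) \left(-875 + \left(2001 - -267\right)\right) = \left(31752 + \left(167 - 2155\right)\right) \left(-875 + \left(2001 + 267\right)\right) = \left(31752 - 1988\right) \left(-875 + 2268\right) = 29764 \cdot 1393 = 41461252$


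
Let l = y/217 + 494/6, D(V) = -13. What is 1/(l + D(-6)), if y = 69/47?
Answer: 30597/2121599 ≈ 0.014422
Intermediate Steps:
y = 69/47 (y = 69*(1/47) = 69/47 ≈ 1.4681)
l = 2519360/30597 (l = (69/47)/217 + 494/6 = (69/47)*(1/217) + 494*(⅙) = 69/10199 + 247/3 = 2519360/30597 ≈ 82.340)
1/(l + D(-6)) = 1/(2519360/30597 - 13) = 1/(2121599/30597) = 30597/2121599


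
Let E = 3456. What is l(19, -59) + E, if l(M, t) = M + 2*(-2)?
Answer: 3471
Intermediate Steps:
l(M, t) = -4 + M (l(M, t) = M - 4 = -4 + M)
l(19, -59) + E = (-4 + 19) + 3456 = 15 + 3456 = 3471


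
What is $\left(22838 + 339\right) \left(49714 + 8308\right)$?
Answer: $1344775894$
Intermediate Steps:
$\left(22838 + 339\right) \left(49714 + 8308\right) = 23177 \cdot 58022 = 1344775894$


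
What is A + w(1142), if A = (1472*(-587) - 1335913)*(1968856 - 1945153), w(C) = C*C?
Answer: -52144750667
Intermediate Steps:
w(C) = C**2
A = -52146054831 (A = (-864064 - 1335913)*23703 = -2199977*23703 = -52146054831)
A + w(1142) = -52146054831 + 1142**2 = -52146054831 + 1304164 = -52144750667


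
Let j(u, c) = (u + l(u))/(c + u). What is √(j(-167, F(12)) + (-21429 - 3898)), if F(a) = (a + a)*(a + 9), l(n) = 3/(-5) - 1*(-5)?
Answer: 2*I*√17977605370/1685 ≈ 159.15*I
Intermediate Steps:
l(n) = 22/5 (l(n) = 3*(-⅕) + 5 = -⅗ + 5 = 22/5)
F(a) = 2*a*(9 + a) (F(a) = (2*a)*(9 + a) = 2*a*(9 + a))
j(u, c) = (22/5 + u)/(c + u) (j(u, c) = (u + 22/5)/(c + u) = (22/5 + u)/(c + u))
√(j(-167, F(12)) + (-21429 - 3898)) = √((22/5 - 167)/(2*12*(9 + 12) - 167) + (-21429 - 3898)) = √(-813/5/(2*12*21 - 167) - 25327) = √(-813/5/(504 - 167) - 25327) = √(-813/5/337 - 25327) = √((1/337)*(-813/5) - 25327) = √(-813/1685 - 25327) = √(-42676808/1685) = 2*I*√17977605370/1685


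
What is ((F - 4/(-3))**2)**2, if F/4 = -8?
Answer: 71639296/81 ≈ 8.8444e+5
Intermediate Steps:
F = -32 (F = 4*(-8) = -32)
((F - 4/(-3))**2)**2 = ((-32 - 4/(-3))**2)**2 = ((-32 - 4*(-1/3))**2)**2 = ((-32 + 4/3)**2)**2 = ((-92/3)**2)**2 = (8464/9)**2 = 71639296/81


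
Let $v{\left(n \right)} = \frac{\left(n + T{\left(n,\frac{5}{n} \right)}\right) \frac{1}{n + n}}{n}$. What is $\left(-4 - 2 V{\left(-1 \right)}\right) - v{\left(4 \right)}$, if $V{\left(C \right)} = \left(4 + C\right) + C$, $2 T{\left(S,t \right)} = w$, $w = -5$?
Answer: $- \frac{515}{64} \approx -8.0469$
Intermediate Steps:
$T{\left(S,t \right)} = - \frac{5}{2}$ ($T{\left(S,t \right)} = \frac{1}{2} \left(-5\right) = - \frac{5}{2}$)
$V{\left(C \right)} = 4 + 2 C$
$v{\left(n \right)} = \frac{- \frac{5}{2} + n}{2 n^{2}}$ ($v{\left(n \right)} = \frac{\left(n - \frac{5}{2}\right) \frac{1}{n + n}}{n} = \frac{\left(- \frac{5}{2} + n\right) \frac{1}{2 n}}{n} = \frac{\frac{1}{2} \frac{1}{n} \left(- \frac{5}{2} + n\right)}{n} = \frac{- \frac{5}{2} + n}{2 n^{2}}$)
$\left(-4 - 2 V{\left(-1 \right)}\right) - v{\left(4 \right)} = \left(-4 - 2 \left(4 + 2 \left(-1\right)\right)\right) - \frac{-5 + 2 \cdot 4}{4 \cdot 16} = \left(-4 - 2 \left(4 - 2\right)\right) - \frac{1}{4} \cdot \frac{1}{16} \left(-5 + 8\right) = \left(-4 - 4\right) - \frac{1}{4} \cdot \frac{1}{16} \cdot 3 = \left(-4 - 4\right) - \frac{3}{64} = -8 - \frac{3}{64} = - \frac{515}{64}$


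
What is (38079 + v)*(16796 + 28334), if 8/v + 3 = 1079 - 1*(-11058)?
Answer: 10426171653610/6067 ≈ 1.7185e+9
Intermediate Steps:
v = 4/6067 (v = 8/(-3 + (1079 - 1*(-11058))) = 8/(-3 + (1079 + 11058)) = 8/(-3 + 12137) = 8/12134 = 8*(1/12134) = 4/6067 ≈ 0.00065930)
(38079 + v)*(16796 + 28334) = (38079 + 4/6067)*(16796 + 28334) = (231025297/6067)*45130 = 10426171653610/6067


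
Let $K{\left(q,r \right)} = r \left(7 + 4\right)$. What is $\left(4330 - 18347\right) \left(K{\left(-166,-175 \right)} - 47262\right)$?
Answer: $689454179$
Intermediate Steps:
$K{\left(q,r \right)} = 11 r$ ($K{\left(q,r \right)} = r 11 = 11 r$)
$\left(4330 - 18347\right) \left(K{\left(-166,-175 \right)} - 47262\right) = \left(4330 - 18347\right) \left(11 \left(-175\right) - 47262\right) = - 14017 \left(-1925 - 47262\right) = \left(-14017\right) \left(-49187\right) = 689454179$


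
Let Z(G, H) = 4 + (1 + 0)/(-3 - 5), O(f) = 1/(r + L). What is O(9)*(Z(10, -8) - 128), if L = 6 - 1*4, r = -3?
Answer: 993/8 ≈ 124.13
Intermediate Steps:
L = 2 (L = 6 - 4 = 2)
O(f) = -1 (O(f) = 1/(-3 + 2) = 1/(-1) = -1)
Z(G, H) = 31/8 (Z(G, H) = 4 + 1/(-8) = 4 + 1*(-1/8) = 4 - 1/8 = 31/8)
O(9)*(Z(10, -8) - 128) = -(31/8 - 128) = -1*(-993/8) = 993/8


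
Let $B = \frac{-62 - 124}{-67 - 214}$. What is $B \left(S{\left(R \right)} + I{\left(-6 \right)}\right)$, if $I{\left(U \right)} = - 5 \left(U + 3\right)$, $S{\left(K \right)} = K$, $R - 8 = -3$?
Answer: $\frac{3720}{281} \approx 13.238$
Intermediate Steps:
$R = 5$ ($R = 8 - 3 = 5$)
$B = \frac{186}{281}$ ($B = - \frac{186}{-281} = \left(-186\right) \left(- \frac{1}{281}\right) = \frac{186}{281} \approx 0.66192$)
$I{\left(U \right)} = -15 - 5 U$ ($I{\left(U \right)} = - 5 \left(3 + U\right) = -15 - 5 U$)
$B \left(S{\left(R \right)} + I{\left(-6 \right)}\right) = \frac{186 \left(5 - -15\right)}{281} = \frac{186 \left(5 + \left(-15 + 30\right)\right)}{281} = \frac{186 \left(5 + 15\right)}{281} = \frac{186}{281} \cdot 20 = \frac{3720}{281}$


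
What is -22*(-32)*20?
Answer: 14080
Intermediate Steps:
-22*(-32)*20 = 704*20 = 14080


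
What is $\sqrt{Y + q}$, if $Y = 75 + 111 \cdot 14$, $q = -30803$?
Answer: $i \sqrt{29174} \approx 170.8 i$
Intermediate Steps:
$Y = 1629$ ($Y = 75 + 1554 = 1629$)
$\sqrt{Y + q} = \sqrt{1629 - 30803} = \sqrt{-29174} = i \sqrt{29174}$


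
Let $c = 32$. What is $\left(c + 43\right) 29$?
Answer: $2175$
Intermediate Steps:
$\left(c + 43\right) 29 = \left(32 + 43\right) 29 = 75 \cdot 29 = 2175$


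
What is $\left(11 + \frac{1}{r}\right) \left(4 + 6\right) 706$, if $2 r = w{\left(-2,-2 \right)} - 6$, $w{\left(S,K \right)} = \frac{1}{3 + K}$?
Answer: $74836$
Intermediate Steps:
$r = - \frac{5}{2}$ ($r = \frac{\frac{1}{3 - 2} - 6}{2} = \frac{1^{-1} - 6}{2} = \frac{1 - 6}{2} = \frac{1}{2} \left(-5\right) = - \frac{5}{2} \approx -2.5$)
$\left(11 + \frac{1}{r}\right) \left(4 + 6\right) 706 = \left(11 + \frac{1}{- \frac{5}{2}}\right) \left(4 + 6\right) 706 = \left(11 - \frac{2}{5}\right) 10 \cdot 706 = \frac{53}{5} \cdot 10 \cdot 706 = 106 \cdot 706 = 74836$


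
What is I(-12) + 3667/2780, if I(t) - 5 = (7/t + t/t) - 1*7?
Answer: -551/2085 ≈ -0.26427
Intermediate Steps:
I(t) = -1 + 7/t (I(t) = 5 + ((7/t + t/t) - 1*7) = 5 + ((7/t + 1) - 7) = 5 + ((1 + 7/t) - 7) = 5 + (-6 + 7/t) = -1 + 7/t)
I(-12) + 3667/2780 = (7 - 1*(-12))/(-12) + 3667/2780 = -(7 + 12)/12 + 3667*(1/2780) = -1/12*19 + 3667/2780 = -19/12 + 3667/2780 = -551/2085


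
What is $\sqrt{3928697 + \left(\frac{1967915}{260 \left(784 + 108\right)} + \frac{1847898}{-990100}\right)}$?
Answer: $\frac{\sqrt{1294684086591040088772933}}{574059980} \approx 1982.1$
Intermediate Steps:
$\sqrt{3928697 + \left(\frac{1967915}{260 \left(784 + 108\right)} + \frac{1847898}{-990100}\right)} = \sqrt{3928697 + \left(\frac{1967915}{260 \cdot 892} + 1847898 \left(- \frac{1}{990100}\right)\right)} = \sqrt{3928697 - \left(\frac{923949}{495050} - \frac{1967915}{231920}\right)} = \sqrt{3928697 + \left(1967915 \cdot \frac{1}{231920} - \frac{923949}{495050}\right)} = \sqrt{3928697 + \left(\frac{393583}{46384} - \frac{923949}{495050}\right)} = \sqrt{3928697 + \frac{75993406867}{11481199600}} = \sqrt{\frac{45106230418328067}{11481199600}} = \frac{\sqrt{1294684086591040088772933}}{574059980}$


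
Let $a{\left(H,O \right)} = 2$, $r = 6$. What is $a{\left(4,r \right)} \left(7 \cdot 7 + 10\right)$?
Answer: $118$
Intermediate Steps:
$a{\left(4,r \right)} \left(7 \cdot 7 + 10\right) = 2 \left(7 \cdot 7 + 10\right) = 2 \left(49 + 10\right) = 2 \cdot 59 = 118$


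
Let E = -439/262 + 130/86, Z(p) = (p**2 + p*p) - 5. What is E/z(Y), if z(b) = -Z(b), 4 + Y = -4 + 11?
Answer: 1847/146458 ≈ 0.012611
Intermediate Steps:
Z(p) = -5 + 2*p**2 (Z(p) = (p**2 + p**2) - 5 = 2*p**2 - 5 = -5 + 2*p**2)
Y = 3 (Y = -4 + (-4 + 11) = -4 + 7 = 3)
E = -1847/11266 (E = -439*1/262 + 130*(1/86) = -439/262 + 65/43 = -1847/11266 ≈ -0.16394)
z(b) = 5 - 2*b**2 (z(b) = -(-5 + 2*b**2) = 5 - 2*b**2)
E/z(Y) = -1847/(11266*(5 - 2*3**2)) = -1847/(11266*(5 - 2*9)) = -1847/(11266*(5 - 18)) = -1847/11266/(-13) = -1847/11266*(-1/13) = 1847/146458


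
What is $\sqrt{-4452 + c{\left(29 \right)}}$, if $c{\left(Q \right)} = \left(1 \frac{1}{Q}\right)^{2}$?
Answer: $\frac{i \sqrt{3744131}}{29} \approx 66.723 i$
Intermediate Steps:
$c{\left(Q \right)} = \frac{1}{Q^{2}}$ ($c{\left(Q \right)} = \left(\frac{1}{Q}\right)^{2} = \frac{1}{Q^{2}}$)
$\sqrt{-4452 + c{\left(29 \right)}} = \sqrt{-4452 + \frac{1}{841}} = \sqrt{- \frac{3744131}{841}} = \frac{i \sqrt{3744131}}{29}$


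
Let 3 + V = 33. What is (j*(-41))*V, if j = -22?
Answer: 27060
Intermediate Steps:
V = 30 (V = -3 + 33 = 30)
(j*(-41))*V = -22*(-41)*30 = 902*30 = 27060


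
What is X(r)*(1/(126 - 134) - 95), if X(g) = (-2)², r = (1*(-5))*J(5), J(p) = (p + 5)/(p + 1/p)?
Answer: -761/2 ≈ -380.50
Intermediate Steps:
J(p) = (5 + p)/(p + 1/p)
r = -125/13 (r = (1*(-5))*(5*(5 + 5)/(1 + 5²)) = -25*10/(1 + 25) = -25*10/26 = -5*25/13 = -125/13 ≈ -9.6154)
X(g) = 4
X(r)*(1/(126 - 134) - 95) = 4*(1/(126 - 134) - 95) = 4*(1/(-8) - 95) = 4*(-⅛ - 95) = 4*(-761/8) = -761/2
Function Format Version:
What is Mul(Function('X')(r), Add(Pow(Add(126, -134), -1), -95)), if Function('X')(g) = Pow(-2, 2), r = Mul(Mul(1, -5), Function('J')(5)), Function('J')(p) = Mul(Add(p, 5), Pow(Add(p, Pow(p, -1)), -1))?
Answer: Rational(-761, 2) ≈ -380.50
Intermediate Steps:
Function('J')(p) = Mul(Pow(Add(p, Pow(p, -1)), -1), Add(5, p)) (Function('J')(p) = Mul(Add(5, p), Pow(Add(p, Pow(p, -1)), -1)) = Mul(Pow(Add(p, Pow(p, -1)), -1), Add(5, p)))
r = Rational(-125, 13) (r = Mul(Mul(1, -5), Mul(5, Pow(Add(1, Pow(5, 2)), -1), Add(5, 5))) = Mul(-5, Mul(5, Pow(Add(1, 25), -1), 10)) = Mul(-5, Mul(5, Pow(26, -1), 10)) = Mul(-5, Mul(5, Rational(1, 26), 10)) = Mul(-5, Rational(25, 13)) = Rational(-125, 13) ≈ -9.6154)
Function('X')(g) = 4
Mul(Function('X')(r), Add(Pow(Add(126, -134), -1), -95)) = Mul(4, Add(Pow(Add(126, -134), -1), -95)) = Mul(4, Add(Pow(-8, -1), -95)) = Mul(4, Add(Rational(-1, 8), -95)) = Mul(4, Rational(-761, 8)) = Rational(-761, 2)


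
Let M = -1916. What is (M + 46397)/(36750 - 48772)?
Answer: -44481/12022 ≈ -3.7000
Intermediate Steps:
(M + 46397)/(36750 - 48772) = (-1916 + 46397)/(36750 - 48772) = 44481/(-12022) = 44481*(-1/12022) = -44481/12022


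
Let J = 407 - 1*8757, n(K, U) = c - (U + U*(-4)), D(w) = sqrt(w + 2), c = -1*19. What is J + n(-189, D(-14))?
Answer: -8369 + 6*I*sqrt(3) ≈ -8369.0 + 10.392*I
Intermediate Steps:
c = -19
D(w) = sqrt(2 + w)
n(K, U) = -19 + 3*U (n(K, U) = -19 - (U + U*(-4)) = -19 - (U - 4*U) = -19 - (-3)*U = -19 + 3*U)
J = -8350 (J = 407 - 8757 = -8350)
J + n(-189, D(-14)) = -8350 + (-19 + 3*sqrt(2 - 14)) = -8350 + (-19 + 3*sqrt(-12)) = -8350 + (-19 + 3*(2*I*sqrt(3))) = -8350 + (-19 + 6*I*sqrt(3)) = -8369 + 6*I*sqrt(3)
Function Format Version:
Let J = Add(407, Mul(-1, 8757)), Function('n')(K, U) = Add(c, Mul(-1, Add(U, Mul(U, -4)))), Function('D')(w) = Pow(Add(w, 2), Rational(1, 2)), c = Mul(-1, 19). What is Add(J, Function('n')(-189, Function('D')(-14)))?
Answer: Add(-8369, Mul(6, I, Pow(3, Rational(1, 2)))) ≈ Add(-8369.0, Mul(10.392, I))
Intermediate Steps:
c = -19
Function('D')(w) = Pow(Add(2, w), Rational(1, 2))
Function('n')(K, U) = Add(-19, Mul(3, U)) (Function('n')(K, U) = Add(-19, Mul(-1, Add(U, Mul(U, -4)))) = Add(-19, Mul(-1, Add(U, Mul(-4, U)))) = Add(-19, Mul(-1, Mul(-3, U))) = Add(-19, Mul(3, U)))
J = -8350 (J = Add(407, -8757) = -8350)
Add(J, Function('n')(-189, Function('D')(-14))) = Add(-8350, Add(-19, Mul(3, Pow(Add(2, -14), Rational(1, 2))))) = Add(-8350, Add(-19, Mul(3, Pow(-12, Rational(1, 2))))) = Add(-8350, Add(-19, Mul(3, Mul(2, I, Pow(3, Rational(1, 2)))))) = Add(-8350, Add(-19, Mul(6, I, Pow(3, Rational(1, 2))))) = Add(-8369, Mul(6, I, Pow(3, Rational(1, 2))))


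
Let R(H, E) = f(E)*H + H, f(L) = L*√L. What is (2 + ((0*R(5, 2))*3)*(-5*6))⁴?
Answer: 16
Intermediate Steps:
f(L) = L^(3/2)
R(H, E) = H + H*E^(3/2) (R(H, E) = E^(3/2)*H + H = H*E^(3/2) + H = H + H*E^(3/2))
(2 + ((0*R(5, 2))*3)*(-5*6))⁴ = (2 + ((0*(5*(1 + 2^(3/2))))*3)*(-5*6))⁴ = (2 + ((0*(5*(1 + 2*√2)))*3)*(-30))⁴ = (2 + ((0*(5 + 10*√2))*3)*(-30))⁴ = (2 + (0*3)*(-30))⁴ = (2 + 0*(-30))⁴ = (2 + 0)⁴ = 2⁴ = 16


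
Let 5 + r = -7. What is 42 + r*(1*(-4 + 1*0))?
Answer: 90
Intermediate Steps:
r = -12 (r = -5 - 7 = -12)
42 + r*(1*(-4 + 1*0)) = 42 - 12*(-4 + 1*0) = 42 - 12*(-4 + 0) = 42 - 12*(-4) = 42 + 48 = 90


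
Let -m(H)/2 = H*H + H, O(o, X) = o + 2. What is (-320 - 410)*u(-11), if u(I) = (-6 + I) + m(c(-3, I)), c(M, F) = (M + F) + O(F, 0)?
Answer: 751170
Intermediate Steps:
O(o, X) = 2 + o
c(M, F) = 2 + M + 2*F (c(M, F) = (M + F) + (2 + F) = (F + M) + (2 + F) = 2 + M + 2*F)
m(H) = -2*H - 2*H² (m(H) = -2*(H*H + H) = -2*(H² + H) = -2*(H + H²) = -2*H - 2*H²)
u(I) = -6 + I - 4*I*(-1 + 2*I) (u(I) = (-6 + I) - 2*(2 - 3 + 2*I)*(1 + (2 - 3 + 2*I)) = (-6 + I) - 2*(-1 + 2*I)*(1 + (-1 + 2*I)) = (-6 + I) - 2*(-1 + 2*I)*2*I = (-6 + I) - 4*I*(-1 + 2*I) = -6 + I - 4*I*(-1 + 2*I))
(-320 - 410)*u(-11) = (-320 - 410)*(-6 - 8*(-11)² + 5*(-11)) = -730*(-6 - 8*121 - 55) = -730*(-6 - 968 - 55) = -730*(-1029) = 751170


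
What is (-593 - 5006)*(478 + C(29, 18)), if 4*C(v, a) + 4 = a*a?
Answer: -3124242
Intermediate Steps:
C(v, a) = -1 + a**2/4 (C(v, a) = -1 + (a*a)/4 = -1 + a**2/4)
(-593 - 5006)*(478 + C(29, 18)) = (-593 - 5006)*(478 + (-1 + (1/4)*18**2)) = -5599*(478 + (-1 + (1/4)*324)) = -5599*(478 + (-1 + 81)) = -5599*(478 + 80) = -5599*558 = -3124242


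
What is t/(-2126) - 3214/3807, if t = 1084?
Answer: -5479876/4046841 ≈ -1.3541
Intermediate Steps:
t/(-2126) - 3214/3807 = 1084/(-2126) - 3214/3807 = 1084*(-1/2126) - 3214*1/3807 = -542/1063 - 3214/3807 = -5479876/4046841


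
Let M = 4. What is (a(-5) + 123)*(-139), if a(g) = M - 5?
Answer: -16958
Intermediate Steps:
a(g) = -1 (a(g) = 4 - 5 = -1)
(a(-5) + 123)*(-139) = (-1 + 123)*(-139) = 122*(-139) = -16958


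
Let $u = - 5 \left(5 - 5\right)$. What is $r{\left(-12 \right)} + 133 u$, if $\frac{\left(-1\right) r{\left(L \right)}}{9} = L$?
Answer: $108$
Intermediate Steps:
$u = 0$ ($u = \left(-5\right) 0 = 0$)
$r{\left(L \right)} = - 9 L$
$r{\left(-12 \right)} + 133 u = \left(-9\right) \left(-12\right) + 133 \cdot 0 = 108 + 0 = 108$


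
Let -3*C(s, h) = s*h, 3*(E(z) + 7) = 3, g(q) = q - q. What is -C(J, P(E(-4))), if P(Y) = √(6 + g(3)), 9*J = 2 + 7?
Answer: √6/3 ≈ 0.81650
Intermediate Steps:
g(q) = 0
E(z) = -6 (E(z) = -7 + (⅓)*3 = -7 + 1 = -6)
J = 1 (J = (2 + 7)/9 = (⅑)*9 = 1)
P(Y) = √6 (P(Y) = √(6 + 0) = √6)
C(s, h) = -h*s/3 (C(s, h) = -s*h/3 = -h*s/3)
-C(J, P(E(-4))) = -(-1)*√6/3 = √6/3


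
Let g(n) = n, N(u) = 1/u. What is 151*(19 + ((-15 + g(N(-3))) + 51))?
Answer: 24764/3 ≈ 8254.7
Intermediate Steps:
N(u) = 1/u
151*(19 + ((-15 + g(N(-3))) + 51)) = 151*(19 + ((-15 + 1/(-3)) + 51)) = 151*(19 + ((-15 - 1/3) + 51)) = 151*(19 + (-46/3 + 51)) = 151*(19 + 107/3) = 151*(164/3) = 24764/3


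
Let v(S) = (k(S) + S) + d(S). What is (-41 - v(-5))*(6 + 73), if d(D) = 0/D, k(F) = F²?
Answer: -4819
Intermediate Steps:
d(D) = 0
v(S) = S + S² (v(S) = (S² + S) + 0 = (S + S²) + 0 = S + S²)
(-41 - v(-5))*(6 + 73) = (-41 - (-5)*(1 - 5))*(6 + 73) = (-41 - (-5)*(-4))*79 = (-41 - 1*20)*79 = (-41 - 20)*79 = -61*79 = -4819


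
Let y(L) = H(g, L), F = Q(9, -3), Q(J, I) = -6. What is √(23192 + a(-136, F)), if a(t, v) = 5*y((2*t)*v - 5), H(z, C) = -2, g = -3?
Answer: √23182 ≈ 152.26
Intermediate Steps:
F = -6
y(L) = -2
a(t, v) = -10 (a(t, v) = 5*(-2) = -10)
√(23192 + a(-136, F)) = √(23192 - 10) = √23182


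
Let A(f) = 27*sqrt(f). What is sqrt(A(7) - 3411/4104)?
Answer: sqrt(-43206 + 1403568*sqrt(7))/228 ≈ 8.4026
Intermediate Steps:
sqrt(A(7) - 3411/4104) = sqrt(27*sqrt(7) - 3411/4104) = sqrt(27*sqrt(7) - 3411*1/4104) = sqrt(27*sqrt(7) - 379/456) = sqrt(-379/456 + 27*sqrt(7))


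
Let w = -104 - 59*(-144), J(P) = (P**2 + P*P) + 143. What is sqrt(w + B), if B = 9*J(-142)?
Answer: sqrt(372631) ≈ 610.44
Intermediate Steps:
J(P) = 143 + 2*P**2 (J(P) = (P**2 + P**2) + 143 = 2*P**2 + 143 = 143 + 2*P**2)
B = 364239 (B = 9*(143 + 2*(-142)**2) = 9*(143 + 2*20164) = 9*(143 + 40328) = 9*40471 = 364239)
w = 8392 (w = -104 + 8496 = 8392)
sqrt(w + B) = sqrt(8392 + 364239) = sqrt(372631)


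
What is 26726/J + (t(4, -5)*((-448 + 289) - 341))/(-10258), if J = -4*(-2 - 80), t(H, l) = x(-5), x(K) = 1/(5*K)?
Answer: 68537187/841156 ≈ 81.480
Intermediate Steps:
x(K) = 1/(5*K)
t(H, l) = -1/25 (t(H, l) = (1/5)/(-5) = (1/5)*(-1/5) = -1/25)
J = 328 (J = -4*(-82) = 328)
26726/J + (t(4, -5)*((-448 + 289) - 341))/(-10258) = 26726/328 - ((-448 + 289) - 341)/25/(-10258) = 26726*(1/328) - (-159 - 341)/25*(-1/10258) = 13363/164 - 1/25*(-500)*(-1/10258) = 13363/164 + 20*(-1/10258) = 13363/164 - 10/5129 = 68537187/841156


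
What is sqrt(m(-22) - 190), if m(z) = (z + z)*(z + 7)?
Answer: sqrt(470) ≈ 21.679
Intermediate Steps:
m(z) = 2*z*(7 + z) (m(z) = (2*z)*(7 + z) = 2*z*(7 + z))
sqrt(m(-22) - 190) = sqrt(2*(-22)*(7 - 22) - 190) = sqrt(2*(-22)*(-15) - 190) = sqrt(660 - 190) = sqrt(470)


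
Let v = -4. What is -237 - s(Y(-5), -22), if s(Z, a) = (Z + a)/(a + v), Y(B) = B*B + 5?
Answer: -3077/13 ≈ -236.69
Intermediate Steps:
Y(B) = 5 + B² (Y(B) = B² + 5 = 5 + B²)
s(Z, a) = (Z + a)/(-4 + a) (s(Z, a) = (Z + a)/(a - 4) = (Z + a)/(-4 + a))
-237 - s(Y(-5), -22) = -237 - ((5 + (-5)²) - 22)/(-4 - 22) = -237 - ((5 + 25) - 22)/(-26) = -237 - (-1)*(30 - 22)/26 = -237 - (-1)*8/26 = -237 - 1*(-4/13) = -237 + 4/13 = -3077/13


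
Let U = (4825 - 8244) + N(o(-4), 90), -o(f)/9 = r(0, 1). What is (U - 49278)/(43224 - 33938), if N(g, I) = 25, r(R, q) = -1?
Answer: -26336/4643 ≈ -5.6722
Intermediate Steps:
o(f) = 9 (o(f) = -9*(-1) = 9)
U = -3394 (U = (4825 - 8244) + 25 = -3419 + 25 = -3394)
(U - 49278)/(43224 - 33938) = (-3394 - 49278)/(43224 - 33938) = -52672/9286 = -52672*1/9286 = -26336/4643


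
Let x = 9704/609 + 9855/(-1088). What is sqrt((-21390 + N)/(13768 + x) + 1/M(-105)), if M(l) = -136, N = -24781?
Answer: I*sqrt(1293954087274168319642530)/620644358084 ≈ 1.8328*I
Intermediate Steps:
x = 4556257/662592 (x = 9704*(1/609) + 9855*(-1/1088) = 9704/609 - 9855/1088 = 4556257/662592 ≈ 6.8764)
sqrt((-21390 + N)/(13768 + x) + 1/M(-105)) = sqrt((-21390 - 24781)/(13768 + 4556257/662592) + 1/(-136)) = sqrt(-46171/9127122913/662592 - 1/136) = sqrt(-46171*662592/9127122913 - 1/136) = sqrt(-30592535232/9127122913 - 1/136) = sqrt(-4169711914465/1241288716168) = I*sqrt(1293954087274168319642530)/620644358084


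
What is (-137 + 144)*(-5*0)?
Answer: 0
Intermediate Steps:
(-137 + 144)*(-5*0) = 7*0 = 0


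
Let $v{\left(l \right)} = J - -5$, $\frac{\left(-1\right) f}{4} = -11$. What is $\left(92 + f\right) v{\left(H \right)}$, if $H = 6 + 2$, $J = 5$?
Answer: $1360$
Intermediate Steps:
$f = 44$ ($f = \left(-4\right) \left(-11\right) = 44$)
$H = 8$
$v{\left(l \right)} = 10$ ($v{\left(l \right)} = 5 - -5 = 5 + 5 = 10$)
$\left(92 + f\right) v{\left(H \right)} = \left(92 + 44\right) 10 = 136 \cdot 10 = 1360$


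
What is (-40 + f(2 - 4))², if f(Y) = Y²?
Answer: 1296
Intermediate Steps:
(-40 + f(2 - 4))² = (-40 + (2 - 4)²)² = (-40 + (-2)²)² = (-40 + 4)² = (-36)² = 1296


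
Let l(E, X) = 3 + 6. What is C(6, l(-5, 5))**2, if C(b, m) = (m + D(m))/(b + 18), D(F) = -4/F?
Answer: 5929/46656 ≈ 0.12708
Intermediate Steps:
l(E, X) = 9
C(b, m) = (m - 4/m)/(18 + b) (C(b, m) = (m - 4/m)/(b + 18) = (m - 4/m)/(18 + b))
C(6, l(-5, 5))**2 = ((-4 + 9**2)/(9*(18 + 6)))**2 = ((1/9)*(-4 + 81)/24)**2 = ((1/9)*(1/24)*77)**2 = (77/216)**2 = 5929/46656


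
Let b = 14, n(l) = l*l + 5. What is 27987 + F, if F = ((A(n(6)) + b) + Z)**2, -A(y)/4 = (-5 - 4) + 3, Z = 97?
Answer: 46212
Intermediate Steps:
n(l) = 5 + l**2 (n(l) = l**2 + 5 = 5 + l**2)
A(y) = 24 (A(y) = -4*((-5 - 4) + 3) = -4*(-9 + 3) = -4*(-6) = 24)
F = 18225 (F = ((24 + 14) + 97)**2 = (38 + 97)**2 = 135**2 = 18225)
27987 + F = 27987 + 18225 = 46212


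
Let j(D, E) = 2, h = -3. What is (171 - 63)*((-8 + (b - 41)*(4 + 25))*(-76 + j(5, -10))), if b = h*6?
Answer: 13738248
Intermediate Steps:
b = -18 (b = -3*6 = -18)
(171 - 63)*((-8 + (b - 41)*(4 + 25))*(-76 + j(5, -10))) = (171 - 63)*((-8 + (-18 - 41)*(4 + 25))*(-76 + 2)) = 108*((-8 - 59*29)*(-74)) = 108*((-8 - 1711)*(-74)) = 108*(-1719*(-74)) = 108*127206 = 13738248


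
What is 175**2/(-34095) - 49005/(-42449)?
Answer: 6742270/26314521 ≈ 0.25622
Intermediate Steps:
175**2/(-34095) - 49005/(-42449) = 30625*(-1/34095) - 49005*(-1/42449) = -6125/6819 + 4455/3859 = 6742270/26314521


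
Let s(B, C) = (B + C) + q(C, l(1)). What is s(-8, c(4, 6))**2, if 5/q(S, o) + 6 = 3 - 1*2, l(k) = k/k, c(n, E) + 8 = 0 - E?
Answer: 529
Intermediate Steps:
c(n, E) = -8 - E (c(n, E) = -8 + (0 - E) = -8 - E)
l(k) = 1
q(S, o) = -1 (q(S, o) = 5/(-6 + (3 - 1*2)) = 5/(-6 + (3 - 2)) = 5/(-6 + 1) = 5/(-5) = 5*(-1/5) = -1)
s(B, C) = -1 + B + C (s(B, C) = (B + C) - 1 = -1 + B + C)
s(-8, c(4, 6))**2 = (-1 - 8 + (-8 - 1*6))**2 = (-1 - 8 + (-8 - 6))**2 = (-1 - 8 - 14)**2 = (-23)**2 = 529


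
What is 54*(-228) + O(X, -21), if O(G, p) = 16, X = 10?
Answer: -12296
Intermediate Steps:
54*(-228) + O(X, -21) = 54*(-228) + 16 = -12312 + 16 = -12296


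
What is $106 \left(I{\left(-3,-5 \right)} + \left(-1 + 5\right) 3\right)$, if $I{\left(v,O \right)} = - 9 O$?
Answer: $6042$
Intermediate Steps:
$106 \left(I{\left(-3,-5 \right)} + \left(-1 + 5\right) 3\right) = 106 \left(\left(-9\right) \left(-5\right) + \left(-1 + 5\right) 3\right) = 106 \left(45 + 4 \cdot 3\right) = 106 \left(45 + 12\right) = 106 \cdot 57 = 6042$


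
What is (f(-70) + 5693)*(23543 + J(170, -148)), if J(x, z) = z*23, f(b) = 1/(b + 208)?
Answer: 5273967755/46 ≈ 1.1465e+8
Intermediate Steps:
f(b) = 1/(208 + b)
J(x, z) = 23*z
(f(-70) + 5693)*(23543 + J(170, -148)) = (1/(208 - 70) + 5693)*(23543 + 23*(-148)) = (1/138 + 5693)*(23543 - 3404) = (1/138 + 5693)*20139 = (785635/138)*20139 = 5273967755/46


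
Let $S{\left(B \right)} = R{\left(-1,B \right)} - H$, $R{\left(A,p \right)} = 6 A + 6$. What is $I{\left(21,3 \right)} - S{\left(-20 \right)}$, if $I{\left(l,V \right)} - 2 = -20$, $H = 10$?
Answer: $-8$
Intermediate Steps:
$R{\left(A,p \right)} = 6 + 6 A$
$I{\left(l,V \right)} = -18$ ($I{\left(l,V \right)} = 2 - 20 = -18$)
$S{\left(B \right)} = -10$ ($S{\left(B \right)} = \left(6 + 6 \left(-1\right)\right) - 10 = \left(6 - 6\right) - 10 = 0 - 10 = -10$)
$I{\left(21,3 \right)} - S{\left(-20 \right)} = -18 - -10 = -18 + 10 = -8$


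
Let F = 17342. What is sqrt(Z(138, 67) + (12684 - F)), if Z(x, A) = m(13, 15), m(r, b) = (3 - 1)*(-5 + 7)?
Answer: I*sqrt(4654) ≈ 68.22*I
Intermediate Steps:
m(r, b) = 4 (m(r, b) = 2*2 = 4)
Z(x, A) = 4
sqrt(Z(138, 67) + (12684 - F)) = sqrt(4 + (12684 - 1*17342)) = sqrt(4 + (12684 - 17342)) = sqrt(4 - 4658) = sqrt(-4654) = I*sqrt(4654)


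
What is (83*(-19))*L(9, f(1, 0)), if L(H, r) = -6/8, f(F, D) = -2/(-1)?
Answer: 4731/4 ≈ 1182.8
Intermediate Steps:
f(F, D) = 2 (f(F, D) = -2*(-1) = 2)
L(H, r) = -3/4 (L(H, r) = -6*1/8 = -3/4)
(83*(-19))*L(9, f(1, 0)) = (83*(-19))*(-3/4) = -1577*(-3/4) = 4731/4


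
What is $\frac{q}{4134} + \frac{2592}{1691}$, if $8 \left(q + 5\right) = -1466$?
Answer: $\frac{13862663}{9320792} \approx 1.4873$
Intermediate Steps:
$q = - \frac{753}{4}$ ($q = -5 + \frac{1}{8} \left(-1466\right) = -5 - \frac{733}{4} = - \frac{753}{4} \approx -188.25$)
$\frac{q}{4134} + \frac{2592}{1691} = - \frac{753}{4 \cdot 4134} + \frac{2592}{1691} = \left(- \frac{753}{4}\right) \frac{1}{4134} + 2592 \cdot \frac{1}{1691} = - \frac{251}{5512} + \frac{2592}{1691} = \frac{13862663}{9320792}$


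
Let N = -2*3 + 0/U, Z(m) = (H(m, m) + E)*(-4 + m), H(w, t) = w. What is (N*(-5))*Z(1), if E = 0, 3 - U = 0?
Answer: -90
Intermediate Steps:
U = 3 (U = 3 - 1*0 = 3 + 0 = 3)
Z(m) = m*(-4 + m) (Z(m) = (m + 0)*(-4 + m) = m*(-4 + m))
N = -6 (N = -2*3 + 0/3 = -6 + 0*(1/3) = -6 + 0 = -6)
(N*(-5))*Z(1) = (-6*(-5))*(1*(-4 + 1)) = 30*(1*(-3)) = 30*(-3) = -90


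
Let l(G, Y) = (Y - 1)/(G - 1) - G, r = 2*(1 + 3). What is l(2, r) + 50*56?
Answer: 2805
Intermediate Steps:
r = 8 (r = 2*4 = 8)
l(G, Y) = -G + (-1 + Y)/(-1 + G) (l(G, Y) = (-1 + Y)/(-1 + G) - G = -G + (-1 + Y)/(-1 + G))
l(2, r) + 50*56 = (-1 + 2 + 8 - 1*2²)/(-1 + 2) + 50*56 = (-1 + 2 + 8 - 1*4)/1 + 2800 = 1*(-1 + 2 + 8 - 4) + 2800 = 1*5 + 2800 = 5 + 2800 = 2805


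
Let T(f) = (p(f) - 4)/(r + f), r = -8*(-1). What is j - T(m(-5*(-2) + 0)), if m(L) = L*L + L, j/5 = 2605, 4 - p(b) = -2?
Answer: 768474/59 ≈ 13025.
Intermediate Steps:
r = 8
p(b) = 6 (p(b) = 4 - 1*(-2) = 4 + 2 = 6)
j = 13025 (j = 5*2605 = 13025)
m(L) = L + L**2 (m(L) = L**2 + L = L + L**2)
T(f) = 2/(8 + f) (T(f) = (6 - 4)/(8 + f) = 2/(8 + f))
j - T(m(-5*(-2) + 0)) = 13025 - 2/(8 + (-5*(-2) + 0)*(1 + (-5*(-2) + 0))) = 13025 - 2/(8 + (10 + 0)*(1 + (10 + 0))) = 13025 - 2/(8 + 10*(1 + 10)) = 13025 - 2/(8 + 10*11) = 13025 - 2/(8 + 110) = 13025 - 2/118 = 13025 - 1*1/59 = 13025 - 1/59 = 768474/59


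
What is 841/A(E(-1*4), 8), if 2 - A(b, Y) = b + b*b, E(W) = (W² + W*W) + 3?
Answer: -841/1258 ≈ -0.66852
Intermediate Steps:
E(W) = 3 + 2*W² (E(W) = (W² + W²) + 3 = 2*W² + 3 = 3 + 2*W²)
A(b, Y) = 2 - b - b² (A(b, Y) = 2 - (b + b*b) = 2 - (b + b²) = 2 + (-b - b²) = 2 - b - b²)
841/A(E(-1*4), 8) = 841/(2 - (3 + 2*(-1*4)²) - (3 + 2*(-1*4)²)²) = 841/(2 - (3 + 2*(-4)²) - (3 + 2*(-4)²)²) = 841/(2 - (3 + 2*16) - (3 + 2*16)²) = 841/(2 - (3 + 32) - (3 + 32)²) = 841/(2 - 1*35 - 1*35²) = 841/(2 - 35 - 1*1225) = 841/(2 - 35 - 1225) = 841/(-1258) = 841*(-1/1258) = -841/1258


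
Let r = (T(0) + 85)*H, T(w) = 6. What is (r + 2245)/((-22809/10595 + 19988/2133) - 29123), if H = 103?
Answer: -131278375215/328995743671 ≈ -0.39903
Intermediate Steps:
r = 9373 (r = (6 + 85)*103 = 91*103 = 9373)
(r + 2245)/((-22809/10595 + 19988/2133) - 29123) = (9373 + 2245)/((-22809/10595 + 19988/2133) - 29123) = 11618/((-22809*1/10595 + 19988*(1/2133)) - 29123) = 11618/((-22809/10595 + 19988/2133) - 29123) = 11618/(163121263/22599135 - 29123) = 11618/(-657991487342/22599135) = 11618*(-22599135/657991487342) = -131278375215/328995743671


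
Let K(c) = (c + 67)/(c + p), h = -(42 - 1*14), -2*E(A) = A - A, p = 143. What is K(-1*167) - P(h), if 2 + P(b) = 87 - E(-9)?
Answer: -485/6 ≈ -80.833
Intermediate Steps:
E(A) = 0 (E(A) = -(A - A)/2 = -½*0 = 0)
h = -28 (h = -(42 - 14) = -1*28 = -28)
P(b) = 85 (P(b) = -2 + (87 - 1*0) = -2 + (87 + 0) = -2 + 87 = 85)
K(c) = (67 + c)/(143 + c) (K(c) = (c + 67)/(c + 143) = (67 + c)/(143 + c))
K(-1*167) - P(h) = (67 - 1*167)/(143 - 1*167) - 1*85 = (67 - 167)/(143 - 167) - 85 = -100/(-24) - 85 = -1/24*(-100) - 85 = 25/6 - 85 = -485/6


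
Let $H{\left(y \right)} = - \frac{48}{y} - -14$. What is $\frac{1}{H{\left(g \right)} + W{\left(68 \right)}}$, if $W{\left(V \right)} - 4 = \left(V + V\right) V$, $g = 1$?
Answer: $\frac{1}{9218} \approx 0.00010848$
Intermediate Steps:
$W{\left(V \right)} = 4 + 2 V^{2}$ ($W{\left(V \right)} = 4 + \left(V + V\right) V = 4 + 2 V V = 4 + 2 V^{2}$)
$H{\left(y \right)} = 14 - \frac{48}{y}$ ($H{\left(y \right)} = - \frac{48}{y} + 14 = 14 - \frac{48}{y}$)
$\frac{1}{H{\left(g \right)} + W{\left(68 \right)}} = \frac{1}{\left(14 - \frac{48}{1}\right) + \left(4 + 2 \cdot 68^{2}\right)} = \frac{1}{\left(14 - 48\right) + \left(4 + 2 \cdot 4624\right)} = \frac{1}{\left(14 - 48\right) + \left(4 + 9248\right)} = \frac{1}{-34 + 9252} = \frac{1}{9218}$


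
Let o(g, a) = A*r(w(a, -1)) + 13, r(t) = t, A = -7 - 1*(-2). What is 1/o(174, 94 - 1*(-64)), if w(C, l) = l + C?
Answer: -1/772 ≈ -0.0012953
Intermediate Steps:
A = -5 (A = -7 + 2 = -5)
w(C, l) = C + l
o(g, a) = 18 - 5*a (o(g, a) = -5*(a - 1) + 13 = -5*(-1 + a) + 13 = (5 - 5*a) + 13 = 18 - 5*a)
1/o(174, 94 - 1*(-64)) = 1/(18 - 5*(94 - 1*(-64))) = 1/(18 - 5*(94 + 64)) = 1/(18 - 5*158) = 1/(18 - 790) = 1/(-772) = -1/772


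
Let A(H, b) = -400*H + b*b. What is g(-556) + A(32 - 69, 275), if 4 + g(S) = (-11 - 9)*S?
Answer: 101541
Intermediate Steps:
A(H, b) = b² - 400*H (A(H, b) = -400*H + b² = b² - 400*H)
g(S) = -4 - 20*S (g(S) = -4 + (-11 - 9)*S = -4 - 20*S)
g(-556) + A(32 - 69, 275) = (-4 - 20*(-556)) + (275² - 400*(32 - 69)) = (-4 + 11120) + (75625 - 400*(-37)) = 11116 + (75625 + 14800) = 11116 + 90425 = 101541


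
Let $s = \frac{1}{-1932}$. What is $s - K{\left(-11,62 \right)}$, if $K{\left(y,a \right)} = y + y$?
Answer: $\frac{42503}{1932} \approx 21.999$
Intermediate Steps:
$K{\left(y,a \right)} = 2 y$
$s = - \frac{1}{1932} \approx -0.0005176$
$s - K{\left(-11,62 \right)} = - \frac{1}{1932} - 2 \left(-11\right) = - \frac{1}{1932} - -22 = - \frac{1}{1932} + 22 = \frac{42503}{1932}$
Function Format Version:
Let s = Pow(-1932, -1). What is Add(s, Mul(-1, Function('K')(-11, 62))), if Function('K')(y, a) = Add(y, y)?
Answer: Rational(42503, 1932) ≈ 21.999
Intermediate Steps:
Function('K')(y, a) = Mul(2, y)
s = Rational(-1, 1932) ≈ -0.00051760
Add(s, Mul(-1, Function('K')(-11, 62))) = Add(Rational(-1, 1932), Mul(-1, Mul(2, -11))) = Add(Rational(-1, 1932), Mul(-1, -22)) = Add(Rational(-1, 1932), 22) = Rational(42503, 1932)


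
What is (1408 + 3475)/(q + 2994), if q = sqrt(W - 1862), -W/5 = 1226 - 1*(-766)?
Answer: 7309851/4487929 - 4883*I*sqrt(11822)/8975858 ≈ 1.6288 - 0.05915*I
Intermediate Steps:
W = -9960 (W = -5*(1226 - 1*(-766)) = -5*(1226 + 766) = -5*1992 = -9960)
q = I*sqrt(11822) (q = sqrt(-9960 - 1862) = sqrt(-11822) = I*sqrt(11822) ≈ 108.73*I)
(1408 + 3475)/(q + 2994) = (1408 + 3475)/(I*sqrt(11822) + 2994) = 4883/(2994 + I*sqrt(11822))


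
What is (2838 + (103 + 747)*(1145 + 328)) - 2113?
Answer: 1252775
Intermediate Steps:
(2838 + (103 + 747)*(1145 + 328)) - 2113 = (2838 + 850*1473) - 2113 = (2838 + 1252050) - 2113 = 1254888 - 2113 = 1252775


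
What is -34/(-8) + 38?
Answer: 169/4 ≈ 42.250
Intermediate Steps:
-34/(-8) + 38 = -⅛*(-34) + 38 = 17/4 + 38 = 169/4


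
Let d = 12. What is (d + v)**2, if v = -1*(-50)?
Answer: 3844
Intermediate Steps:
v = 50
(d + v)**2 = (12 + 50)**2 = 62**2 = 3844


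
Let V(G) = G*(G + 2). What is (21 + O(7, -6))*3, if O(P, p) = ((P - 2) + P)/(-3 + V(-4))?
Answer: 351/5 ≈ 70.200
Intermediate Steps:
V(G) = G*(2 + G)
O(P, p) = -2/5 + 2*P/5 (O(P, p) = ((P - 2) + P)/(-3 - 4*(2 - 4)) = ((-2 + P) + P)/(-3 - 4*(-2)) = (-2 + 2*P)/(-3 + 8) = (-2 + 2*P)/5 = (-2 + 2*P)*(1/5) = -2/5 + 2*P/5)
(21 + O(7, -6))*3 = (21 + (-2/5 + (2/5)*7))*3 = (21 + (-2/5 + 14/5))*3 = (21 + 12/5)*3 = (117/5)*3 = 351/5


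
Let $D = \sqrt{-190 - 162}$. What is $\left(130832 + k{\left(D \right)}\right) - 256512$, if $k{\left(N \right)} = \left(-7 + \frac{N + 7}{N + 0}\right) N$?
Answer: $-125673 - 24 i \sqrt{22} \approx -1.2567 \cdot 10^{5} - 112.57 i$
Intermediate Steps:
$D = 4 i \sqrt{22}$ ($D = \sqrt{-352} = 4 i \sqrt{22} \approx 18.762 i$)
$k{\left(N \right)} = N \left(-7 + \frac{7 + N}{N}\right)$ ($k{\left(N \right)} = \left(-7 + \frac{7 + N}{N}\right) N = N \left(-7 + \frac{7 + N}{N}\right)$)
$\left(130832 + k{\left(D \right)}\right) - 256512 = \left(130832 + \left(7 - 6 \cdot 4 i \sqrt{22}\right)\right) - 256512 = \left(130832 + \left(7 - 24 i \sqrt{22}\right)\right) - 256512 = \left(130839 - 24 i \sqrt{22}\right) - 256512 = -125673 - 24 i \sqrt{22}$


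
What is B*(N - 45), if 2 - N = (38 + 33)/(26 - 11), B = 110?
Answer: -15752/3 ≈ -5250.7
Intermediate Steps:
N = -41/15 (N = 2 - (38 + 33)/(26 - 11) = 2 - 71/15 = -41/15 ≈ -2.7333)
B*(N - 45) = 110*(-41/15 - 45) = 110*(-716/15) = -15752/3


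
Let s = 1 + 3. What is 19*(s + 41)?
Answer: 855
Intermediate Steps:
s = 4
19*(s + 41) = 19*(4 + 41) = 19*45 = 855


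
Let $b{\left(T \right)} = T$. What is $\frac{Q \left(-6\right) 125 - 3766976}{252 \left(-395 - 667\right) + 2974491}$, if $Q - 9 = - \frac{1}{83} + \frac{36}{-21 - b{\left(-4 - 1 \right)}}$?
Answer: $- \frac{626156891}{449339922} \approx -1.3935$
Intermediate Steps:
$Q = \frac{2237}{332}$ ($Q = 9 + \left(- \frac{1}{83} + \frac{36}{-21 - \left(-4 - 1\right)}\right) = 9 + \left(\left(-1\right) \frac{1}{83} + \frac{36}{-21 - -5}\right) = 9 + \left(- \frac{1}{83} + \frac{36}{-21 + 5}\right) = 9 + \left(- \frac{1}{83} + \frac{36}{-16}\right) = 9 + \left(- \frac{1}{83} + 36 \left(- \frac{1}{16}\right)\right) = 9 - \frac{751}{332} = \frac{2237}{332} \approx 6.738$)
$\frac{Q \left(-6\right) 125 - 3766976}{252 \left(-395 - 667\right) + 2974491} = \frac{\frac{2237}{332} \left(-6\right) 125 - 3766976}{252 \left(-395 - 667\right) + 2974491} = \frac{\left(- \frac{6711}{166}\right) 125 - 3766976}{252 \left(-1062\right) + 2974491} = \frac{- \frac{838875}{166} - 3766976}{-267624 + 2974491} = - \frac{626156891}{166 \cdot 2706867} = \left(- \frac{626156891}{166}\right) \frac{1}{2706867} = - \frac{626156891}{449339922}$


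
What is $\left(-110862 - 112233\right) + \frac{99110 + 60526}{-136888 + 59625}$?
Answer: $- \frac{17237148621}{77263} \approx -2.231 \cdot 10^{5}$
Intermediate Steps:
$\left(-110862 - 112233\right) + \frac{99110 + 60526}{-136888 + 59625} = -223095 + \frac{159636}{-77263} = -223095 + 159636 \left(- \frac{1}{77263}\right) = -223095 - \frac{159636}{77263} = - \frac{17237148621}{77263}$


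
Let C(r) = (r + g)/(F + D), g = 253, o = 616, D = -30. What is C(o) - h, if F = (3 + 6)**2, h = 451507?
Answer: -23025988/51 ≈ -4.5149e+5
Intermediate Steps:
F = 81 (F = 9**2 = 81)
C(r) = 253/51 + r/51 (C(r) = (r + 253)/(81 - 30) = (253 + r)/51 = (253 + r)*(1/51) = 253/51 + r/51)
C(o) - h = (253/51 + (1/51)*616) - 1*451507 = (253/51 + 616/51) - 451507 = 869/51 - 451507 = -23025988/51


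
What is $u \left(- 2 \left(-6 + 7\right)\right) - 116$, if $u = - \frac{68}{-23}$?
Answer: $- \frac{2804}{23} \approx -121.91$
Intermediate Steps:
$u = \frac{68}{23}$ ($u = \left(-68\right) \left(- \frac{1}{23}\right) = \frac{68}{23} \approx 2.9565$)
$u \left(- 2 \left(-6 + 7\right)\right) - 116 = \frac{68 \left(- 2 \left(-6 + 7\right)\right)}{23} - 116 = \frac{68 \left(\left(-2\right) 1\right)}{23} - 116 = \frac{68}{23} \left(-2\right) - 116 = - \frac{136}{23} - 116 = - \frac{2804}{23}$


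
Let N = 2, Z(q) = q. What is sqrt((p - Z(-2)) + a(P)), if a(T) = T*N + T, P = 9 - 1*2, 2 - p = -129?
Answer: sqrt(154) ≈ 12.410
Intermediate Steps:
p = 131 (p = 2 - 1*(-129) = 2 + 129 = 131)
P = 7 (P = 9 - 2 = 7)
a(T) = 3*T (a(T) = T*2 + T = 2*T + T = 3*T)
sqrt((p - Z(-2)) + a(P)) = sqrt((131 - 1*(-2)) + 3*7) = sqrt((131 + 2) + 21) = sqrt(133 + 21) = sqrt(154)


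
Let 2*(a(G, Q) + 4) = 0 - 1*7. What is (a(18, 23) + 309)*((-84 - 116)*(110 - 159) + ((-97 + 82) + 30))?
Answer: 5918445/2 ≈ 2.9592e+6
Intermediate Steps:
a(G, Q) = -15/2 (a(G, Q) = -4 + (0 - 1*7)/2 = -4 + (0 - 7)/2 = -4 + (½)*(-7) = -4 - 7/2 = -15/2)
(a(18, 23) + 309)*((-84 - 116)*(110 - 159) + ((-97 + 82) + 30)) = (-15/2 + 309)*((-84 - 116)*(110 - 159) + ((-97 + 82) + 30)) = 603*(-200*(-49) + (-15 + 30))/2 = 603*(9800 + 15)/2 = (603/2)*9815 = 5918445/2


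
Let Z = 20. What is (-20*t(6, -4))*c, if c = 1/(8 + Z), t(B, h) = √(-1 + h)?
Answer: -5*I*√5/7 ≈ -1.5972*I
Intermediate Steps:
c = 1/28 (c = 1/(8 + 20) = 1/28 ≈ 0.035714)
(-20*t(6, -4))*c = -20*√(-1 - 4)*(1/28) = -20*I*√5*(1/28) = -5*I*√5/7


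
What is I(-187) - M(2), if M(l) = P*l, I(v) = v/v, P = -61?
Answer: 123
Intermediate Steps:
I(v) = 1
M(l) = -61*l
I(-187) - M(2) = 1 - (-61)*2 = 1 - 1*(-122) = 1 + 122 = 123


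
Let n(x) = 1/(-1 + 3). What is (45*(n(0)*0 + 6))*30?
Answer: 8100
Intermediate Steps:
n(x) = 1/2
(45*(n(0)*0 + 6))*30 = (45*((1/2)*0 + 6))*30 = (45*(0 + 6))*30 = (45*6)*30 = 270*30 = 8100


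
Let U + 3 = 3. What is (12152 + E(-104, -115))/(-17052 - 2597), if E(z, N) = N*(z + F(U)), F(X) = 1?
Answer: -23997/19649 ≈ -1.2213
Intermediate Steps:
U = 0 (U = -3 + 3 = 0)
E(z, N) = N*(1 + z) (E(z, N) = N*(z + 1) = N*(1 + z))
(12152 + E(-104, -115))/(-17052 - 2597) = (12152 - 115*(1 - 104))/(-17052 - 2597) = (12152 - 115*(-103))/(-19649) = (12152 + 11845)*(-1/19649) = 23997*(-1/19649) = -23997/19649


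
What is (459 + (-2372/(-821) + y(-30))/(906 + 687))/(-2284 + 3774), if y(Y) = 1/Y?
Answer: 18009206149/58461029100 ≈ 0.30805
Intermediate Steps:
(459 + (-2372/(-821) + y(-30))/(906 + 687))/(-2284 + 3774) = (459 + (-2372/(-821) + 1/(-30))/(906 + 687))/(-2284 + 3774) = (459 + (-2372*(-1/821) - 1/30)/1593)/1490 = (459 + (2372/821 - 1/30)*(1/1593))*(1/1490) = (459 + (70339/24630)*(1/1593))*(1/1490) = (459 + 70339/39235590)*(1/1490) = (18009206149/39235590)*(1/1490) = 18009206149/58461029100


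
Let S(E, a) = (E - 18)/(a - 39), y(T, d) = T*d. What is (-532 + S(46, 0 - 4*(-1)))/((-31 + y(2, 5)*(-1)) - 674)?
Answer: 2664/3575 ≈ 0.74517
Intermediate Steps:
S(E, a) = (-18 + E)/(-39 + a)
(-532 + S(46, 0 - 4*(-1)))/((-31 + y(2, 5)*(-1)) - 674) = (-532 + (-18 + 46)/(-39 + (0 - 4*(-1))))/((-31 + (2*5)*(-1)) - 674) = (-532 + 28/(-39 + (0 + 4)))/((-31 + 10*(-1)) - 674) = (-532 + 28/(-39 + 4))/((-31 - 10) - 674) = (-532 + 28/(-35))/(-41 - 674) = (-532 - 1/35*28)/(-715) = (-532 - ⅘)*(-1/715) = -2664/5*(-1/715) = 2664/3575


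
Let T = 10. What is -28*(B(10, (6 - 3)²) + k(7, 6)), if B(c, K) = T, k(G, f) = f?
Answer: -448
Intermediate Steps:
B(c, K) = 10
-28*(B(10, (6 - 3)²) + k(7, 6)) = -28*(10 + 6) = -28*16 = -448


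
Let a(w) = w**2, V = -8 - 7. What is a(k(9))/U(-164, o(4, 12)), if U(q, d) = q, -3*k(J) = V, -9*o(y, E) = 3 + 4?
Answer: -25/164 ≈ -0.15244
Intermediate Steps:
V = -15
o(y, E) = -7/9 (o(y, E) = -(3 + 4)/9 = -1/9*7 = -7/9)
k(J) = 5 (k(J) = -1/3*(-15) = 5)
a(k(9))/U(-164, o(4, 12)) = 5**2/(-164) = 25*(-1/164) = -25/164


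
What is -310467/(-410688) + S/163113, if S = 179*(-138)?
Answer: 4499598755/7443172416 ≈ 0.60453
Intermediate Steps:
S = -24702
-310467/(-410688) + S/163113 = -310467/(-410688) - 24702/163113 = -310467*(-1/410688) - 24702*1/163113 = 103489/136896 - 8234/54371 = 4499598755/7443172416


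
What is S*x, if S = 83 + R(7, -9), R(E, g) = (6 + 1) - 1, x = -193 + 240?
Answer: 4183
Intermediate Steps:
x = 47
R(E, g) = 6 (R(E, g) = 7 - 1 = 6)
S = 89 (S = 83 + 6 = 89)
S*x = 89*47 = 4183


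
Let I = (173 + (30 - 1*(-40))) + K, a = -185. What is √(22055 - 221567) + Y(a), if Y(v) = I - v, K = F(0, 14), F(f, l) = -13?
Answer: 415 + 6*I*√5542 ≈ 415.0 + 446.67*I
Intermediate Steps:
K = -13
I = 230 (I = (173 + (30 - 1*(-40))) - 13 = (173 + (30 + 40)) - 13 = (173 + 70) - 13 = 243 - 13 = 230)
Y(v) = 230 - v
√(22055 - 221567) + Y(a) = √(22055 - 221567) + (230 - 1*(-185)) = √(-199512) + (230 + 185) = 6*I*√5542 + 415 = 415 + 6*I*√5542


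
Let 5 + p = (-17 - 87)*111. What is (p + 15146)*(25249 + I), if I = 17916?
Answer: 155264505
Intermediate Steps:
p = -11549 (p = -5 + (-17 - 87)*111 = -5 - 104*111 = -5 - 11544 = -11549)
(p + 15146)*(25249 + I) = (-11549 + 15146)*(25249 + 17916) = 3597*43165 = 155264505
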